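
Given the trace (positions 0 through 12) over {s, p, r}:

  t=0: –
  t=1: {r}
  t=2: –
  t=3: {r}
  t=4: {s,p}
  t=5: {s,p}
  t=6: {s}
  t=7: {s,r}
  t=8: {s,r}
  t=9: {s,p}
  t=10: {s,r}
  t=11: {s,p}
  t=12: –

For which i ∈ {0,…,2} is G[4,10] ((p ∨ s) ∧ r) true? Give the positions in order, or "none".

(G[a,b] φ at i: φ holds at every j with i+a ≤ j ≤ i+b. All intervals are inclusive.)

none

Evaluate at each i in [0,2]:
  i=0: ✗ (fails at j=4)
  i=1: ✗ (fails at j=5)
  i=2: ✗ (fails at j=6)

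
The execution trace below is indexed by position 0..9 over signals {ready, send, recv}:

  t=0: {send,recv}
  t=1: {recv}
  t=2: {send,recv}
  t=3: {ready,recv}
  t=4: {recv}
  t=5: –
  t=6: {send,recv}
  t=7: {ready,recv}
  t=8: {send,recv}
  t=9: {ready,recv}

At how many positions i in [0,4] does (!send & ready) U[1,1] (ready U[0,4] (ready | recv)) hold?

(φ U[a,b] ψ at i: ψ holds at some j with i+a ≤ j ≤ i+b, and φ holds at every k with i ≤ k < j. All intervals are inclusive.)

1

Evaluate at each i in [0,4]:
  i=0: ✗ (lhs fails at k=0 before rhs at j=1)
  i=1: ✗ (lhs fails at k=1 before rhs at j=2)
  i=2: ✗ (lhs fails at k=2 before rhs at j=3)
  i=3: ✓ (rhs at j=4; lhs holds on [3,3])
  i=4: ✗ (no rhs in [5,5])
Positions where it holds: {3} → 1.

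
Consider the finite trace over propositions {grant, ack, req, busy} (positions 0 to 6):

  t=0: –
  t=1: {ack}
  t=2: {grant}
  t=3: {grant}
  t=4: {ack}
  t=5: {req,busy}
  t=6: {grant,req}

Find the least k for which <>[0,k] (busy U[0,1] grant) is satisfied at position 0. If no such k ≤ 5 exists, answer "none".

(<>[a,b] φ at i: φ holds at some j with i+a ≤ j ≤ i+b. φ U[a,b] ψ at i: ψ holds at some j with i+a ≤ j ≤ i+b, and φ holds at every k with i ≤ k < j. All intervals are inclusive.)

Scan j = 0,1,… for (busy U[0,1] grant):
  j=0: fails
  j=1: fails
  j=2: holds
First hit at j=2, so smallest k = 2-0 = 2.

2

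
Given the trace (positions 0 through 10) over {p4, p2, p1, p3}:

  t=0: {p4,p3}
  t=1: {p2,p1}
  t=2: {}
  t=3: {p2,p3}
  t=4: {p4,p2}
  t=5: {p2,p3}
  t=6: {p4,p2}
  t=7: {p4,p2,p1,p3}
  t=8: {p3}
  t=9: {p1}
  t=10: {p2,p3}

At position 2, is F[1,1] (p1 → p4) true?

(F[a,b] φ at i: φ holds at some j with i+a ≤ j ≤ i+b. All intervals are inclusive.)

Yes

Check (p1 → p4) at each j in [3,3]:
  j=3: true
Found at j=3 → formula holds.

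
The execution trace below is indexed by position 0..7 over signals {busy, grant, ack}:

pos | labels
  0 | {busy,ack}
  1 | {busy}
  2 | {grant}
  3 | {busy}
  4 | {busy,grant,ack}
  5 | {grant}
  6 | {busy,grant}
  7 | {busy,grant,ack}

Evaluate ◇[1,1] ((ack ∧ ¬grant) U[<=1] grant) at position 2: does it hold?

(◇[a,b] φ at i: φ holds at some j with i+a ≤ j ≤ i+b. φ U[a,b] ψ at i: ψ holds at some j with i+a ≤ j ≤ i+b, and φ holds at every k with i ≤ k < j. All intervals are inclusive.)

Check ((ack ∧ ¬grant) U[<=1] grant) at each j in [3,3]:
  j=3: fails
No position in the window satisfies it → formula fails.

Does not hold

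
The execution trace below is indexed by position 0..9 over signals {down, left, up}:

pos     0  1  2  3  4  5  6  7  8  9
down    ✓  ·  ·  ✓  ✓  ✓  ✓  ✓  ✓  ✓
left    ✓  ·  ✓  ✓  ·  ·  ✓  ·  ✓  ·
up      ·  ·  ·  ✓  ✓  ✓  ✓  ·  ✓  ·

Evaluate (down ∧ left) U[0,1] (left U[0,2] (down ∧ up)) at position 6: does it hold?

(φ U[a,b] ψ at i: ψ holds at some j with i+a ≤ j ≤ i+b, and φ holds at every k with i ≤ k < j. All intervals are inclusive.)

Need some j in [6,7] with (left U[0,2] (down ∧ up)), and (down ∧ left) at every k in [6,j-1].
  j=6: (left U[0,2] (down ∧ up)) holds; no prefix to check → satisfied.

Holds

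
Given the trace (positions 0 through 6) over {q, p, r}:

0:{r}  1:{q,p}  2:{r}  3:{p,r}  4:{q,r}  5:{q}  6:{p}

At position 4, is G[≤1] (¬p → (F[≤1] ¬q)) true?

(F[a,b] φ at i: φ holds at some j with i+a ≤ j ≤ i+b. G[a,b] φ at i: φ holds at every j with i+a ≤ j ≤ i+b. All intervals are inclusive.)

False

Check (¬p → (F[≤1] ¬q)) at every j in [4,5]:
  j=4: antecedent true; consequent fails (none in [4,5]) → ✗
  j=5: antecedent true; consequent holds (witness at 6) → ✓
Fails at j=4 → formula fails.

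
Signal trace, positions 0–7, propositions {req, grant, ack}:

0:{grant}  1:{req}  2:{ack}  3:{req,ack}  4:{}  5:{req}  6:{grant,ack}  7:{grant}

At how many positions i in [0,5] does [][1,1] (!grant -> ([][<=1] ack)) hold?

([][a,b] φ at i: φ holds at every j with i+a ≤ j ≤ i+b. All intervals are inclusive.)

Evaluate at each i in [0,5]:
  i=0: ✗ (fails at j=1)
  i=1: ✓ (all of [2,2])
  i=2: ✗ (fails at j=3)
  i=3: ✗ (fails at j=4)
  i=4: ✗ (fails at j=5)
  i=5: ✓ (all of [6,6])
Positions where it holds: {1, 5} → 2.

2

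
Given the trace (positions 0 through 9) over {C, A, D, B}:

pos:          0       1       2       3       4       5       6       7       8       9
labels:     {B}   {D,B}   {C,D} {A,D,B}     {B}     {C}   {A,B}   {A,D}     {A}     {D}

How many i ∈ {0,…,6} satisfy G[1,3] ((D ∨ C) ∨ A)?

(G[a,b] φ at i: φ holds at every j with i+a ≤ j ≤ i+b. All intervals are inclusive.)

Evaluate at each i in [0,6]:
  i=0: ✓ (all of [1,3])
  i=1: ✗ (fails at j=4)
  i=2: ✗ (fails at j=4)
  i=3: ✗ (fails at j=4)
  i=4: ✓ (all of [5,7])
  i=5: ✓ (all of [6,8])
  i=6: ✓ (all of [7,9])
Positions where it holds: {0, 4, 5, 6} → 4.

4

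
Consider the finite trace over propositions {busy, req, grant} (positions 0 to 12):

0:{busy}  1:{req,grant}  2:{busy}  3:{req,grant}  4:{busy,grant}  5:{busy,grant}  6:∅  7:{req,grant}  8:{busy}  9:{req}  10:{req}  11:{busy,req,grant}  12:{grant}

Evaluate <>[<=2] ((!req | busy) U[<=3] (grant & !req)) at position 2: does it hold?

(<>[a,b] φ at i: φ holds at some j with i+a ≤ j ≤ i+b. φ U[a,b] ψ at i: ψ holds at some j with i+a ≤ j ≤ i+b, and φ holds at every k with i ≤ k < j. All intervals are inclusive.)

Check ((!req | busy) U[<=3] (grant & !req)) at each j in [2,4]:
  j=2: fails
  j=3: fails
  j=4: holds
Found at j=4 → formula holds.

Holds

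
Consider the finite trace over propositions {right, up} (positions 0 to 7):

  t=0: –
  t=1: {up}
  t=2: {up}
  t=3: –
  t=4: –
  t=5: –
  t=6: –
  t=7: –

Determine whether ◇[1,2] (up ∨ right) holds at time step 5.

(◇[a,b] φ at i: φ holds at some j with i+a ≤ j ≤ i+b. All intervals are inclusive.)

Check (up ∨ right) at each j in [6,7]:
  j=6: false
  j=7: false
No position in the window satisfies it → formula fails.

Does not hold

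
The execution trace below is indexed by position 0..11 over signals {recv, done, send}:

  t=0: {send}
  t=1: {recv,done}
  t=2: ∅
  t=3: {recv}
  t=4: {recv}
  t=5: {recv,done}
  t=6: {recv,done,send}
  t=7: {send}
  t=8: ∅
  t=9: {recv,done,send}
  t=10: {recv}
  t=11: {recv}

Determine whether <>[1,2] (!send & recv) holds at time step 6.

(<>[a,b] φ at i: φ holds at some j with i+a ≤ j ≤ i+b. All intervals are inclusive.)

False

Check (!send & recv) at each j in [7,8]:
  j=7: false
  j=8: false
No position in the window satisfies it → formula fails.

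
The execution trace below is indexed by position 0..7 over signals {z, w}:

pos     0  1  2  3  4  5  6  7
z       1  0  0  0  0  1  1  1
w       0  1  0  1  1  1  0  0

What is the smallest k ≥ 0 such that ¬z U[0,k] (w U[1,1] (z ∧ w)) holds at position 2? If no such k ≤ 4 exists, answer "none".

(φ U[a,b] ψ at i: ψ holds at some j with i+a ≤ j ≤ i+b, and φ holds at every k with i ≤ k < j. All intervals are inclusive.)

2

Need earliest j ≥ 2 with (w U[1,1] (z ∧ w)), and ¬z at every k in [2,j-1].
  j=2: rhs fails.
  j=3: rhs fails.
  j=4: rhs holds; lhs holds on [2,3]. k = 2.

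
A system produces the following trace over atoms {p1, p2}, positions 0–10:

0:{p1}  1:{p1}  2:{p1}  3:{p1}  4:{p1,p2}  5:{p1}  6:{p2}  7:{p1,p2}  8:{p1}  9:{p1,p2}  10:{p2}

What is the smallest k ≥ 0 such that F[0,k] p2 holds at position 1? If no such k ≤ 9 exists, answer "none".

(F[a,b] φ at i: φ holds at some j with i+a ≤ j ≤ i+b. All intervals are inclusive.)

3

Scan j = 1,2,… for p2:
  j=1: fails
  j=2: fails
  j=3: fails
  j=4: holds
First hit at j=4, so smallest k = 4-1 = 3.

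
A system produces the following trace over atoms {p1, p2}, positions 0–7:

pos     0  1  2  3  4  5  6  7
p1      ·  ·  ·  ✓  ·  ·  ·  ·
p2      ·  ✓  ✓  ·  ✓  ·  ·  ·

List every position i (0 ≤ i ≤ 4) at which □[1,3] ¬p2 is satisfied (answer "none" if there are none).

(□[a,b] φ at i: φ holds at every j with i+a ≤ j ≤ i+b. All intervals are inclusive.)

Evaluate at each i in [0,4]:
  i=0: ✗ (fails at j=1)
  i=1: ✗ (fails at j=2)
  i=2: ✗ (fails at j=4)
  i=3: ✗ (fails at j=4)
  i=4: ✓ (all of [5,7])

4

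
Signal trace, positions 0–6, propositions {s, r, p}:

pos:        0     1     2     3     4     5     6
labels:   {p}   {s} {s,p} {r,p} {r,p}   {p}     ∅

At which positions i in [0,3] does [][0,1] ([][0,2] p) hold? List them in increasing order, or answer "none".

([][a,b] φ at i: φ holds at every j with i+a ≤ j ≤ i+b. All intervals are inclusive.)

Evaluate at each i in [0,3]:
  i=0: ✗ (fails at j=0)
  i=1: ✗ (fails at j=1)
  i=2: ✓ (all of [2,3])
  i=3: ✗ (fails at j=4)

2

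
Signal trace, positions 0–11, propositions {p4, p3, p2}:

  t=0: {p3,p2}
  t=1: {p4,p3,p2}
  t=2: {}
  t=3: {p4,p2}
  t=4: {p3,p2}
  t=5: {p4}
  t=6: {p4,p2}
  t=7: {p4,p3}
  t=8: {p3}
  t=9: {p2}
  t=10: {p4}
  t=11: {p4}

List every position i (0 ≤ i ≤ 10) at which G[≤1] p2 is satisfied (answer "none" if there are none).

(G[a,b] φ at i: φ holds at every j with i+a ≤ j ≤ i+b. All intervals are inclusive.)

0, 3

Evaluate at each i in [0,10]:
  i=0: ✓ (all of [0,1])
  i=1: ✗ (fails at j=2)
  i=2: ✗ (fails at j=2)
  i=3: ✓ (all of [3,4])
  i=4: ✗ (fails at j=5)
  i=5: ✗ (fails at j=5)
  i=6: ✗ (fails at j=7)
  i=7: ✗ (fails at j=7)
  i=8: ✗ (fails at j=8)
  i=9: ✗ (fails at j=10)
  i=10: ✗ (fails at j=10)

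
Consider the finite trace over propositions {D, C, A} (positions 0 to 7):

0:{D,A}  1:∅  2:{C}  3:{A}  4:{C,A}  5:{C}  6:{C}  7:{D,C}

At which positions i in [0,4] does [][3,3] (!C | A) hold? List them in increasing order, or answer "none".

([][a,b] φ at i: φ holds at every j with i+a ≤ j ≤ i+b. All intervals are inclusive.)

0, 1

Evaluate at each i in [0,4]:
  i=0: ✓ (all of [3,3])
  i=1: ✓ (all of [4,4])
  i=2: ✗ (fails at j=5)
  i=3: ✗ (fails at j=6)
  i=4: ✗ (fails at j=7)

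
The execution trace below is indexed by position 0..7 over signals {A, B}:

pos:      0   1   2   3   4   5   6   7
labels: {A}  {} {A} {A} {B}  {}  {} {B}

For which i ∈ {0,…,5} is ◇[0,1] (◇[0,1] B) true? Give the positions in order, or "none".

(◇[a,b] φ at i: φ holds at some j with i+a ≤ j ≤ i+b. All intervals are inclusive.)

2, 3, 4, 5

Evaluate at each i in [0,5]:
  i=0: ✗ (none in [0,1])
  i=1: ✗ (none in [1,2])
  i=2: ✓ (witness j=3)
  i=3: ✓ (witness j=3)
  i=4: ✓ (witness j=4)
  i=5: ✓ (witness j=6)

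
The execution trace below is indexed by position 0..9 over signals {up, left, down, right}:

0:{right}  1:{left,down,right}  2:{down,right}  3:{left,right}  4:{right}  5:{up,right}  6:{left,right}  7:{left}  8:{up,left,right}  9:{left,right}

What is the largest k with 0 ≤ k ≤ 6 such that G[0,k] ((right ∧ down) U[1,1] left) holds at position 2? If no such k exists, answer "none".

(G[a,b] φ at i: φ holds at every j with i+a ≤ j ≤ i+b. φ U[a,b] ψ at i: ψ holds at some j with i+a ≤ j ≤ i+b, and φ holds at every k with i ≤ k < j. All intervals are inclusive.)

((right ∧ down) U[1,1] left) must hold from j=2 onward; find where it first fails.
  j=2: holds
  j=3: fails
Holds on [2,2], so largest k = 0.

0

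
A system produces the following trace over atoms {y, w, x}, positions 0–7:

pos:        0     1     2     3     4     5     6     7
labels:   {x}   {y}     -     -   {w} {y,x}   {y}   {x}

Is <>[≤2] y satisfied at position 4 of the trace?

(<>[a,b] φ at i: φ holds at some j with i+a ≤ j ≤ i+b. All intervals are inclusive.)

Yes

Check y at each j in [4,6]:
  j=4: false
  j=5: true
  j=6: true
Found at j=5 → formula holds.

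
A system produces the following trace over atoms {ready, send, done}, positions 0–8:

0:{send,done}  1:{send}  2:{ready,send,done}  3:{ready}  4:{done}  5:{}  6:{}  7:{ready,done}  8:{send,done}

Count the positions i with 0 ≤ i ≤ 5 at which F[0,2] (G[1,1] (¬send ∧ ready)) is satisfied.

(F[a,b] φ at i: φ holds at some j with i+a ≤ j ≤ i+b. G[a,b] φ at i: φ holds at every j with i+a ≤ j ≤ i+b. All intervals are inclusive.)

5

Evaluate at each i in [0,5]:
  i=0: ✓ (witness j=2)
  i=1: ✓ (witness j=2)
  i=2: ✓ (witness j=2)
  i=3: ✗ (none in [3,5])
  i=4: ✓ (witness j=6)
  i=5: ✓ (witness j=6)
Positions where it holds: {0, 1, 2, 4, 5} → 5.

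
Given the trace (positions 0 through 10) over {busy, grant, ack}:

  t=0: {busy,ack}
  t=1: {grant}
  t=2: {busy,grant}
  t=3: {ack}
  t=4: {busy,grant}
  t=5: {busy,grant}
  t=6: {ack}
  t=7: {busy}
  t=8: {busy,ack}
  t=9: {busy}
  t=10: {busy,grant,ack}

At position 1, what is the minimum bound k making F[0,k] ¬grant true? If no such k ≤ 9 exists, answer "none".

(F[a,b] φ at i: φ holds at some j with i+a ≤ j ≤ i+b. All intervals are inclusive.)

Scan j = 1,2,… for ¬grant:
  j=1: fails
  j=2: fails
  j=3: holds
First hit at j=3, so smallest k = 3-1 = 2.

2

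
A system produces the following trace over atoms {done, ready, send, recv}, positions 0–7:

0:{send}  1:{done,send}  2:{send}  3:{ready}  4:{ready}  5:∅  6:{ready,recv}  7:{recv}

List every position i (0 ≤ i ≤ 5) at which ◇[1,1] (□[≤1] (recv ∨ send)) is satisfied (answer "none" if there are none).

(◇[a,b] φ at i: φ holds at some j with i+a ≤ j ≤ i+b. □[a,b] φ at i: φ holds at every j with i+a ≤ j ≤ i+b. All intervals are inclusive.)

Evaluate at each i in [0,5]:
  i=0: ✓ (witness j=1)
  i=1: ✗ (none in [2,2])
  i=2: ✗ (none in [3,3])
  i=3: ✗ (none in [4,4])
  i=4: ✗ (none in [5,5])
  i=5: ✓ (witness j=6)

0, 5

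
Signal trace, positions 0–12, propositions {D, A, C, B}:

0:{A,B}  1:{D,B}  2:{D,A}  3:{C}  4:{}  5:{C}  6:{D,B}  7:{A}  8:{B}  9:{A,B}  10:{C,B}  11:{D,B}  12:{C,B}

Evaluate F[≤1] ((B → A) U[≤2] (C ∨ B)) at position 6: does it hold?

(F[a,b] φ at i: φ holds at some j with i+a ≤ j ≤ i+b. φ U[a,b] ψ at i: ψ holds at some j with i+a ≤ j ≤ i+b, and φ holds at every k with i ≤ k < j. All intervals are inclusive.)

Check ((B → A) U[≤2] (C ∨ B)) at each j in [6,7]:
  j=6: holds
  j=7: holds
Found at j=6 → formula holds.

Yes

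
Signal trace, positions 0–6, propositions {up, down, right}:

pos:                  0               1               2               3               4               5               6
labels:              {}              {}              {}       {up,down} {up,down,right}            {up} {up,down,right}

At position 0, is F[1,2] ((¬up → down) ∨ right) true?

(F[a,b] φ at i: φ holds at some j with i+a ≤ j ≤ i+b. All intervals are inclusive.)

Check ((¬up → down) ∨ right) at each j in [1,2]:
  j=1: false
  j=2: false
No position in the window satisfies it → formula fails.

No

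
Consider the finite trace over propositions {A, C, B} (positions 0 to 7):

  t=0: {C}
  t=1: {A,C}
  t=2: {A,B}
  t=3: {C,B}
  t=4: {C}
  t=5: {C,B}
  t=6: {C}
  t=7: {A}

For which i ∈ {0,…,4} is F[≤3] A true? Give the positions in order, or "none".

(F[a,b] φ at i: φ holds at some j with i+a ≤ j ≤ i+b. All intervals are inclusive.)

0, 1, 2, 4

Evaluate at each i in [0,4]:
  i=0: ✓ (witness j=1)
  i=1: ✓ (witness j=1)
  i=2: ✓ (witness j=2)
  i=3: ✗ (none in [3,6])
  i=4: ✓ (witness j=7)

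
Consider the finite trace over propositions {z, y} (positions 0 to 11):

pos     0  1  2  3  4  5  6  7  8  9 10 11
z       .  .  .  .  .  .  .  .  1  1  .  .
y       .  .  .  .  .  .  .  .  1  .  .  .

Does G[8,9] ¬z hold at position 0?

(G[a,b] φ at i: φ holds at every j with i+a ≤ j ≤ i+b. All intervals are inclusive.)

Check ¬z at every j in [8,9]:
  j=8: false
  j=9: false
Fails at j=8 → formula fails.

No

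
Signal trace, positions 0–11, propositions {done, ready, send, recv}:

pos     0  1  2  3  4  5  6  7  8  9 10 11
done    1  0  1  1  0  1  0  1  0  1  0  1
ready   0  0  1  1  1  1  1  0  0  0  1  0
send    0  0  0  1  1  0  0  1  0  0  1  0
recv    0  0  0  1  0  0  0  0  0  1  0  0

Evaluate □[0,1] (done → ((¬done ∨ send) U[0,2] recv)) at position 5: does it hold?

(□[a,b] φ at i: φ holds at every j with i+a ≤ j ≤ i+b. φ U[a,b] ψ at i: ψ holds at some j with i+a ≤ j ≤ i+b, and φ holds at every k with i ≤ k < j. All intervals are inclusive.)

Check (done → ((¬done ∨ send) U[0,2] recv)) at every j in [5,6]:
  j=5: antecedent true; consequent fails → ✗
  j=6: antecedent false → ✓
Fails at j=5 → formula fails.

False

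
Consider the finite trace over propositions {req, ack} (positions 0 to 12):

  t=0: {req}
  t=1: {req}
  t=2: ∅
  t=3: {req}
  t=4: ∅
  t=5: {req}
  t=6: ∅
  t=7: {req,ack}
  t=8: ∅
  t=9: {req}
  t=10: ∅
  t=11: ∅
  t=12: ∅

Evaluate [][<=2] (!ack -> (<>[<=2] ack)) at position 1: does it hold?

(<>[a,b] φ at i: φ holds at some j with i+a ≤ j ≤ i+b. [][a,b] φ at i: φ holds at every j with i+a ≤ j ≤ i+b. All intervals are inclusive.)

No

Check (!ack -> (<>[<=2] ack)) at every j in [1,3]:
  j=1: antecedent true; consequent fails (none in [1,3]) → ✗
  j=2: antecedent true; consequent fails (none in [2,4]) → ✗
  j=3: antecedent true; consequent fails (none in [3,5]) → ✗
Fails at j=1 → formula fails.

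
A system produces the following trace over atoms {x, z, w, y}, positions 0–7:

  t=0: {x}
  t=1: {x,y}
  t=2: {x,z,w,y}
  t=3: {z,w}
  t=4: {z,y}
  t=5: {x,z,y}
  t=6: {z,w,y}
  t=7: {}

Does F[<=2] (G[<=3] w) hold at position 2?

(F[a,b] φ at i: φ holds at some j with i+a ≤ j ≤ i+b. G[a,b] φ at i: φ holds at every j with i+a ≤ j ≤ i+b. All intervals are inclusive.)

Check G[<=3] w at each j in [2,4]:
  j=2: fails at 4
  j=3: fails at 4
  j=4: fails at 4
No position in the window satisfies it → formula fails.

No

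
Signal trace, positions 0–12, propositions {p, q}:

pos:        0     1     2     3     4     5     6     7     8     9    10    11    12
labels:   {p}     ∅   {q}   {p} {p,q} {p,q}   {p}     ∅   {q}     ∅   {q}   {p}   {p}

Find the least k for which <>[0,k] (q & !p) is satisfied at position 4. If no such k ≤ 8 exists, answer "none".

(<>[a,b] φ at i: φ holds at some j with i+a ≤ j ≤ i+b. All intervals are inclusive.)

Scan j = 4,5,… for (q & !p):
  j=4: fails
  j=5: fails
  j=6: fails
  j=7: fails
  j=8: holds
First hit at j=8, so smallest k = 8-4 = 4.

4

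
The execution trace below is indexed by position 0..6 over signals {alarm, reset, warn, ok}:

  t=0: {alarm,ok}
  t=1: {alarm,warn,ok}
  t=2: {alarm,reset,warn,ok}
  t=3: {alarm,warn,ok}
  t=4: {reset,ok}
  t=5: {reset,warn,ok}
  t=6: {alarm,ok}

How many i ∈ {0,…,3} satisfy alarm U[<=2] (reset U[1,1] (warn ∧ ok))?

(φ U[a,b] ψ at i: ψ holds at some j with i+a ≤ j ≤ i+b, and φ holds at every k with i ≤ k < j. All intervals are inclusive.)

4

Evaluate at each i in [0,3]:
  i=0: ✓ (rhs at j=2; lhs holds on [0,1])
  i=1: ✓ (rhs at j=2; lhs holds on [1,1])
  i=2: ✓ (rhs at j=2)
  i=3: ✓ (rhs at j=4; lhs holds on [3,3])
Positions where it holds: {0, 1, 2, 3} → 4.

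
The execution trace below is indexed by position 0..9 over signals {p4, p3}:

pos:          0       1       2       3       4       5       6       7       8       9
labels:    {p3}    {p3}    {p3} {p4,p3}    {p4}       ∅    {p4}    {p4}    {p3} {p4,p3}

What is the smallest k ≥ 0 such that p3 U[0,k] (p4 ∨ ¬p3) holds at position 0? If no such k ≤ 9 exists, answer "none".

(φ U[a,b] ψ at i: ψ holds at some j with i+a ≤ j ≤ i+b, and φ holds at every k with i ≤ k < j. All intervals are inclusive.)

3

Need earliest j ≥ 0 with (p4 ∨ ¬p3), and p3 at every k in [0,j-1].
  j=0: rhs fails.
  j=1: rhs fails.
  j=2: rhs fails.
  j=3: rhs holds; lhs holds on [0,2]. k = 3.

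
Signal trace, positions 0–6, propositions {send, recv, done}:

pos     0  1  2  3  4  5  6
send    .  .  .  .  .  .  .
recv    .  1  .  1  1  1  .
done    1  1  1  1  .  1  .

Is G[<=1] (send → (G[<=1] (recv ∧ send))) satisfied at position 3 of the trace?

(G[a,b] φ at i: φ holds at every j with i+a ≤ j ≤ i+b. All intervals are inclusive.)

Check (send → (G[<=1] (recv ∧ send))) at every j in [3,4]:
  j=3: antecedent false → ✓
  j=4: antecedent false → ✓
All positions satisfy it → formula holds.

Yes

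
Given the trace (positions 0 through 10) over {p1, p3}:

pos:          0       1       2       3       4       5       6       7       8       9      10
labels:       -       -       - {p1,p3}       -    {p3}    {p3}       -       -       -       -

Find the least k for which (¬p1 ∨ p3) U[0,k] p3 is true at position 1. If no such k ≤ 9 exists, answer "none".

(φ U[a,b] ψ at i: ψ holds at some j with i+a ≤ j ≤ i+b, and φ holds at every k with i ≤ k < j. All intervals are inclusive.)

2

Need earliest j ≥ 1 with p3, and (¬p1 ∨ p3) at every k in [1,j-1].
  j=1: rhs fails.
  j=2: rhs fails.
  j=3: rhs holds; lhs holds on [1,2]. k = 2.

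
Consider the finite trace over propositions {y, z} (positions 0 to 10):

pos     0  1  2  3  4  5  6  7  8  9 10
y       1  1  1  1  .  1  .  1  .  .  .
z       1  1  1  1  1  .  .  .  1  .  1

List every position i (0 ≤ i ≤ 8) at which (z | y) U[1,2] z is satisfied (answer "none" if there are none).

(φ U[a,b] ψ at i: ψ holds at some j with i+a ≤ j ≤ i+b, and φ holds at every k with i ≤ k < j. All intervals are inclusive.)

Evaluate at each i in [0,8]:
  i=0: ✓ (rhs at j=1; lhs holds on [0,0])
  i=1: ✓ (rhs at j=2; lhs holds on [1,1])
  i=2: ✓ (rhs at j=3; lhs holds on [2,2])
  i=3: ✓ (rhs at j=4; lhs holds on [3,3])
  i=4: ✗ (no rhs in [5,6])
  i=5: ✗ (no rhs in [6,7])
  i=6: ✗ (lhs fails at k=6 before rhs at j=8)
  i=7: ✓ (rhs at j=8; lhs holds on [7,7])
  i=8: ✗ (lhs fails at k=9 before rhs at j=10)

0, 1, 2, 3, 7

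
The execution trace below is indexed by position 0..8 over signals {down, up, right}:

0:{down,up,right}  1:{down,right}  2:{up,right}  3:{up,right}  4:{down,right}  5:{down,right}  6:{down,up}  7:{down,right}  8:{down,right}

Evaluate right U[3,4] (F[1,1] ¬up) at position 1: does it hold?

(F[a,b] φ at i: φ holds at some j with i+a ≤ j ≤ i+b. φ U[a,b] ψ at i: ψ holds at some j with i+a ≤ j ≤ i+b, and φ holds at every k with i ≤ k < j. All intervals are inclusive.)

Need some j in [4,5] with F[1,1] ¬up, and right at every k in [1,j-1].
  j=4: F[1,1] ¬up holds; right holds at every k in [1,3] → satisfied.

Yes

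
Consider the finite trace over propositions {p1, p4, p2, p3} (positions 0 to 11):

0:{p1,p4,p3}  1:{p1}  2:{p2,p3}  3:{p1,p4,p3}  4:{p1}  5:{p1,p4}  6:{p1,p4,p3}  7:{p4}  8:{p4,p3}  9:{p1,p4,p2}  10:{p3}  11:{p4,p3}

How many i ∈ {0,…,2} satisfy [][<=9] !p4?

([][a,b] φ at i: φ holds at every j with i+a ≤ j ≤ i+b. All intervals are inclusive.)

Evaluate at each i in [0,2]:
  i=0: ✗ (fails at j=0)
  i=1: ✗ (fails at j=3)
  i=2: ✗ (fails at j=3)
Positions where it holds: {} → 0.

0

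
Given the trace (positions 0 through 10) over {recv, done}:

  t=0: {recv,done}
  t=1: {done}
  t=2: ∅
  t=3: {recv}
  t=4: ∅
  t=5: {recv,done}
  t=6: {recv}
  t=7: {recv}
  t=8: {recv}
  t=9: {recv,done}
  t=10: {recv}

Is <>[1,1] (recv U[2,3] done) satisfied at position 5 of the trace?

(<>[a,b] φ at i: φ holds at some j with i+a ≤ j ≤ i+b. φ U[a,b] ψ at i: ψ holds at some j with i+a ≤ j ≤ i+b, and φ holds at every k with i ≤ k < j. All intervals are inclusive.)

Yes

Check (recv U[2,3] done) at each j in [6,6]:
  j=6: holds
Found at j=6 → formula holds.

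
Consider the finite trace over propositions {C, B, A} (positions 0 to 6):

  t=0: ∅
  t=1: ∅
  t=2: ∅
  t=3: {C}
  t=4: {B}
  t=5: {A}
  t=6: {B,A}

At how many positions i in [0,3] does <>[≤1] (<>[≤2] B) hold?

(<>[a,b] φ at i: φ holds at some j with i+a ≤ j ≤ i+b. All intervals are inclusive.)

3

Evaluate at each i in [0,3]:
  i=0: ✗ (none in [0,1])
  i=1: ✓ (witness j=2)
  i=2: ✓ (witness j=2)
  i=3: ✓ (witness j=3)
Positions where it holds: {1, 2, 3} → 3.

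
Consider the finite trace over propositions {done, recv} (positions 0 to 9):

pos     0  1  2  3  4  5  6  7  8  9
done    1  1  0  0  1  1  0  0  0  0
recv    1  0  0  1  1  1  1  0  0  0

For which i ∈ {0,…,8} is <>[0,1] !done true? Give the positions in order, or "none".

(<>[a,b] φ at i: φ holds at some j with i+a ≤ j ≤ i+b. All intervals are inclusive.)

Evaluate at each i in [0,8]:
  i=0: ✗ (none in [0,1])
  i=1: ✓ (witness j=2)
  i=2: ✓ (witness j=2)
  i=3: ✓ (witness j=3)
  i=4: ✗ (none in [4,5])
  i=5: ✓ (witness j=6)
  i=6: ✓ (witness j=6)
  i=7: ✓ (witness j=7)
  i=8: ✓ (witness j=8)

1, 2, 3, 5, 6, 7, 8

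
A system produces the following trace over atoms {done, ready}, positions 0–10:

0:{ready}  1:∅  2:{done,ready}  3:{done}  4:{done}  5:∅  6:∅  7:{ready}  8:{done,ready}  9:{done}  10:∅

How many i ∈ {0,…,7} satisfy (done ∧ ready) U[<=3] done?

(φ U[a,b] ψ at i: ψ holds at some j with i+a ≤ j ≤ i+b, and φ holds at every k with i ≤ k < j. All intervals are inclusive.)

Evaluate at each i in [0,7]:
  i=0: ✗ (lhs fails at k=0 before rhs at j=2)
  i=1: ✗ (lhs fails at k=1 before rhs at j=2)
  i=2: ✓ (rhs at j=2)
  i=3: ✓ (rhs at j=3)
  i=4: ✓ (rhs at j=4)
  i=5: ✗ (lhs fails at k=5 before rhs at j=8)
  i=6: ✗ (lhs fails at k=6 before rhs at j=8)
  i=7: ✗ (lhs fails at k=7 before rhs at j=8)
Positions where it holds: {2, 3, 4} → 3.

3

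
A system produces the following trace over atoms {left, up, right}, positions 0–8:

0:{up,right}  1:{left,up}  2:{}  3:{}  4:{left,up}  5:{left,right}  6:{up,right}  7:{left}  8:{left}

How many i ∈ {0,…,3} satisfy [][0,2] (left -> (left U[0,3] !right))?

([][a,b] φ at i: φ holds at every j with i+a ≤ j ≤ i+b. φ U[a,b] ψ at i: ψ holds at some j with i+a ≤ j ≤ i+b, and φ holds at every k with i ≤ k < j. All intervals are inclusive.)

3

Evaluate at each i in [0,3]:
  i=0: ✓ (all of [0,2])
  i=1: ✓ (all of [1,3])
  i=2: ✓ (all of [2,4])
  i=3: ✗ (fails at j=5)
Positions where it holds: {0, 1, 2} → 3.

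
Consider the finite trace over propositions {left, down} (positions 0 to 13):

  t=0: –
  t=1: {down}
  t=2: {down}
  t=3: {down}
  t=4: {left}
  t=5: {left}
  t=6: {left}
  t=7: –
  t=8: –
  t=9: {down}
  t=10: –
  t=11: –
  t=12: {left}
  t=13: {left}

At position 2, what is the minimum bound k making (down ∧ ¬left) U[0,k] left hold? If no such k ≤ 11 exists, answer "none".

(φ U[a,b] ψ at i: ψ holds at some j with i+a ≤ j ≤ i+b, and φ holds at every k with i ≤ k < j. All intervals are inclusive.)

Need earliest j ≥ 2 with left, and (down ∧ ¬left) at every k in [2,j-1].
  j=2: rhs fails.
  j=3: rhs fails.
  j=4: rhs holds; lhs holds on [2,3]. k = 2.

2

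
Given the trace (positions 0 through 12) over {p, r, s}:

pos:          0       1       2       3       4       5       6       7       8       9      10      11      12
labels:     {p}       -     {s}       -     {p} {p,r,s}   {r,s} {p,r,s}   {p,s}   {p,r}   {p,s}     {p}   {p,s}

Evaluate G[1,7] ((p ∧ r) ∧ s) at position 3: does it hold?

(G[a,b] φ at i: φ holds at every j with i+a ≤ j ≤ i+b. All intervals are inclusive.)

Check ((p ∧ r) ∧ s) at every j in [4,10]:
  j=4: false
  j=5: true
  j=6: false
  j=7: true
  j=8: false
  j=9: false
  j=10: false
Fails at j=4 → formula fails.

False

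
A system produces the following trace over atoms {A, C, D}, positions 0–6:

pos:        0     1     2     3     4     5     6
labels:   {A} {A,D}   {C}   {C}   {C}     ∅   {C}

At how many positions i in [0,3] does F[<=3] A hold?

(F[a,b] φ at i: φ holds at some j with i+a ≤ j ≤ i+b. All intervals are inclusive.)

2

Evaluate at each i in [0,3]:
  i=0: ✓ (witness j=0)
  i=1: ✓ (witness j=1)
  i=2: ✗ (none in [2,5])
  i=3: ✗ (none in [3,6])
Positions where it holds: {0, 1} → 2.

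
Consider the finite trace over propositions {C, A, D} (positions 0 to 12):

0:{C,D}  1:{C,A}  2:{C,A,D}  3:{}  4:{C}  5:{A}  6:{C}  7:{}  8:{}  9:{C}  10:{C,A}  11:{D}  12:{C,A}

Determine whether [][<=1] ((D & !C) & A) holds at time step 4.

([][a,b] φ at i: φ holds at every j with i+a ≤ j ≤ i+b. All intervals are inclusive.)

False

Check ((D & !C) & A) at every j in [4,5]:
  j=4: false
  j=5: false
Fails at j=4 → formula fails.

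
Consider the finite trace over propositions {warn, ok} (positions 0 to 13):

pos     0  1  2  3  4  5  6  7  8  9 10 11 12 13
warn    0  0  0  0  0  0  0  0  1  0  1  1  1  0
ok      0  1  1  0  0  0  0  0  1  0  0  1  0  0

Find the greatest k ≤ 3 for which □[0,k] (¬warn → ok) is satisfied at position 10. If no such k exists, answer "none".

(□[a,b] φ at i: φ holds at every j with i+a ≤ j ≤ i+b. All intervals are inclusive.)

2

(¬warn → ok) must hold from j=10 onward; find where it first fails.
  j=10: holds
  j=11: holds
  j=12: holds
  j=13: fails
Holds on [10,12], so largest k = 2.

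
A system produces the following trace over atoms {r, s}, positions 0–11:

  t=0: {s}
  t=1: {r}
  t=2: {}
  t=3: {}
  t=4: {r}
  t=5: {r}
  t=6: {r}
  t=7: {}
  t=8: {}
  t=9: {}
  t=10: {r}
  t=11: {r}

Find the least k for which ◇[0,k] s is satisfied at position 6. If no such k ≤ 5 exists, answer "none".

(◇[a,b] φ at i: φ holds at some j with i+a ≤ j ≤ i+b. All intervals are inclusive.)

none

Scan j = 6,7,… for s:
  j=6: fails
  j=7: fails
  j=8: fails
  j=9: fails
  j=10: fails
  j=11: fails
No j in [6,11] satisfies it → none.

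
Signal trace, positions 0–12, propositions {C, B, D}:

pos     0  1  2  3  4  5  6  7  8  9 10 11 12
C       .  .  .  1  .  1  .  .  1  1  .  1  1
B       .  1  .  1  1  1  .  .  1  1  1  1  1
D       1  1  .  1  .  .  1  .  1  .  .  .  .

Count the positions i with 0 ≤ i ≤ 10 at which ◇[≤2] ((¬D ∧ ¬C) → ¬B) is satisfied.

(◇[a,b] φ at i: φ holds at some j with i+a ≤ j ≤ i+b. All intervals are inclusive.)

11

Evaluate at each i in [0,10]:
  i=0: ✓ (witness j=0)
  i=1: ✓ (witness j=1)
  i=2: ✓ (witness j=2)
  i=3: ✓ (witness j=3)
  i=4: ✓ (witness j=5)
  i=5: ✓ (witness j=5)
  i=6: ✓ (witness j=6)
  i=7: ✓ (witness j=7)
  i=8: ✓ (witness j=8)
  i=9: ✓ (witness j=9)
  i=10: ✓ (witness j=11)
Positions where it holds: {0, 1, 2, 3, 4, 5, 6, 7, 8, 9, 10} → 11.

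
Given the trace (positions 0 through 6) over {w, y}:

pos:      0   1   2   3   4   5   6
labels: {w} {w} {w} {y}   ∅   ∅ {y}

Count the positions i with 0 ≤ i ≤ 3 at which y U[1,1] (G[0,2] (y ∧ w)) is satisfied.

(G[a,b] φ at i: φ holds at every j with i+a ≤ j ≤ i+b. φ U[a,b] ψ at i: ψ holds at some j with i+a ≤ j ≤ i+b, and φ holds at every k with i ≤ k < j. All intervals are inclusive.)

Evaluate at each i in [0,3]:
  i=0: ✗ (no rhs in [1,1])
  i=1: ✗ (no rhs in [2,2])
  i=2: ✗ (no rhs in [3,3])
  i=3: ✗ (no rhs in [4,4])
Positions where it holds: {} → 0.

0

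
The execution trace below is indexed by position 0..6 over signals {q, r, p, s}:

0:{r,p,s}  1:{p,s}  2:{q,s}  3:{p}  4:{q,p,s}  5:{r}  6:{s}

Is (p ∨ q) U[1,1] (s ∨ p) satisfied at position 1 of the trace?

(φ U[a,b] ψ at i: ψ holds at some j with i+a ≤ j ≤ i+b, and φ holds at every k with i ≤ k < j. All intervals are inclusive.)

Yes

Need some j in [2,2] with (s ∨ p), and (p ∨ q) at every k in [1,j-1].
  j=2: (s ∨ p) holds; (p ∨ q) holds at every k in [1,1] → satisfied.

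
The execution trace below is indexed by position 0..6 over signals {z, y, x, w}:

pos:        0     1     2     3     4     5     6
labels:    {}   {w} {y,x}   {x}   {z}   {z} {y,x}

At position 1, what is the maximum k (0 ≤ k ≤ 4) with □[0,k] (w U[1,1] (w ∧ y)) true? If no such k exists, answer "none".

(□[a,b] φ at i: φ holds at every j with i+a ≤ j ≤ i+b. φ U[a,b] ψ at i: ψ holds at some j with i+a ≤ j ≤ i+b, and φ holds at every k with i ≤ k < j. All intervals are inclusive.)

(w U[1,1] (w ∧ y)) must hold from j=1 onward; find where it first fails.
  j=1: fails → no k works.

none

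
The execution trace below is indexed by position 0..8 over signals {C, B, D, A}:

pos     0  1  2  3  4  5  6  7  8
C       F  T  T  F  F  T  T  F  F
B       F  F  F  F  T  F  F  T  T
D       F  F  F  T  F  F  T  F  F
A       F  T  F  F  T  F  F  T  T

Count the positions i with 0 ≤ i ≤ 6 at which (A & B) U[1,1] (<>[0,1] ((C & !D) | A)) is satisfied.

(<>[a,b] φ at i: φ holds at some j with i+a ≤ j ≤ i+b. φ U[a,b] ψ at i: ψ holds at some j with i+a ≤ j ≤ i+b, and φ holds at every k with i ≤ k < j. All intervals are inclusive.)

1

Evaluate at each i in [0,6]:
  i=0: ✗ (lhs fails at k=0 before rhs at j=1)
  i=1: ✗ (lhs fails at k=1 before rhs at j=2)
  i=2: ✗ (lhs fails at k=2 before rhs at j=3)
  i=3: ✗ (lhs fails at k=3 before rhs at j=4)
  i=4: ✓ (rhs at j=5; lhs holds on [4,4])
  i=5: ✗ (lhs fails at k=5 before rhs at j=6)
  i=6: ✗ (lhs fails at k=6 before rhs at j=7)
Positions where it holds: {4} → 1.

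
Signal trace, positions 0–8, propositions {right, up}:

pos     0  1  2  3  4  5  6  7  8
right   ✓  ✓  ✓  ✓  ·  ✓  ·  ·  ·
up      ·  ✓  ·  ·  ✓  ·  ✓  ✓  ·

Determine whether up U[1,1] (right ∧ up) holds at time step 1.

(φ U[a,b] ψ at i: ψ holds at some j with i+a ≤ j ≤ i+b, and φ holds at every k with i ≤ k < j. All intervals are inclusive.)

False

Need some j in [2,2] with (right ∧ up), and up at every k in [1,j-1].
  j=2: (right ∧ up) false.
No j in the window works → until fails.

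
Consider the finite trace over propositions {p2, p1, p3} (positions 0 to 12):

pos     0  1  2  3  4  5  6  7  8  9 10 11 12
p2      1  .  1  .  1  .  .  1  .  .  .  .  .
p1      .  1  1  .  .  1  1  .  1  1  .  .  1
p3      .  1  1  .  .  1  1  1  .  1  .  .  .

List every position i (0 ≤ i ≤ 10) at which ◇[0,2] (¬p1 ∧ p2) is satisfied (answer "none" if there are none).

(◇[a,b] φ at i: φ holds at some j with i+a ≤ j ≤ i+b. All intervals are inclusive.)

0, 2, 3, 4, 5, 6, 7

Evaluate at each i in [0,10]:
  i=0: ✓ (witness j=0)
  i=1: ✗ (none in [1,3])
  i=2: ✓ (witness j=4)
  i=3: ✓ (witness j=4)
  i=4: ✓ (witness j=4)
  i=5: ✓ (witness j=7)
  i=6: ✓ (witness j=7)
  i=7: ✓ (witness j=7)
  i=8: ✗ (none in [8,10])
  i=9: ✗ (none in [9,11])
  i=10: ✗ (none in [10,12])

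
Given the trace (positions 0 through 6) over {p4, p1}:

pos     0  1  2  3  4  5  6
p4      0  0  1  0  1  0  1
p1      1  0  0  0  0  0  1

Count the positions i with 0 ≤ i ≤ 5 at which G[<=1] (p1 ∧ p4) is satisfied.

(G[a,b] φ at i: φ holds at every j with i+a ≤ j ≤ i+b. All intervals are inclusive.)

0

Evaluate at each i in [0,5]:
  i=0: ✗ (fails at j=0)
  i=1: ✗ (fails at j=1)
  i=2: ✗ (fails at j=2)
  i=3: ✗ (fails at j=3)
  i=4: ✗ (fails at j=4)
  i=5: ✗ (fails at j=5)
Positions where it holds: {} → 0.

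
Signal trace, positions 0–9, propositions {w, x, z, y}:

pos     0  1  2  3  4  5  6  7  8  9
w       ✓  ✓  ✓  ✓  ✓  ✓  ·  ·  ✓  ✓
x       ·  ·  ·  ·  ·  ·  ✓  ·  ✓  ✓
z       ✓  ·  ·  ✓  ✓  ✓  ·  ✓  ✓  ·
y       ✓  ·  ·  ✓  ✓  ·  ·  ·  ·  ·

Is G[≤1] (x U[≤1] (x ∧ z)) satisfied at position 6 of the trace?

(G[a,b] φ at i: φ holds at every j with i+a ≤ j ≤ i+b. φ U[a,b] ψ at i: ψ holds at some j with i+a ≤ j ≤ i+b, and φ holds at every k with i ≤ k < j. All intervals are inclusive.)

No

Check (x U[≤1] (x ∧ z)) at every j in [6,7]:
  j=6: fails
  j=7: fails
Fails at j=6 → formula fails.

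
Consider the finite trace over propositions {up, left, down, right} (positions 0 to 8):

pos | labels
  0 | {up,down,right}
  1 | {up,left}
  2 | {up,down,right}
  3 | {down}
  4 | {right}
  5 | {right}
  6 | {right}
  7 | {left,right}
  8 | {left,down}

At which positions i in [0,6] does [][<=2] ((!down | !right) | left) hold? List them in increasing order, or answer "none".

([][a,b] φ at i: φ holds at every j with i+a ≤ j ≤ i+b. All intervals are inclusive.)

Evaluate at each i in [0,6]:
  i=0: ✗ (fails at j=0)
  i=1: ✗ (fails at j=2)
  i=2: ✗ (fails at j=2)
  i=3: ✓ (all of [3,5])
  i=4: ✓ (all of [4,6])
  i=5: ✓ (all of [5,7])
  i=6: ✓ (all of [6,8])

3, 4, 5, 6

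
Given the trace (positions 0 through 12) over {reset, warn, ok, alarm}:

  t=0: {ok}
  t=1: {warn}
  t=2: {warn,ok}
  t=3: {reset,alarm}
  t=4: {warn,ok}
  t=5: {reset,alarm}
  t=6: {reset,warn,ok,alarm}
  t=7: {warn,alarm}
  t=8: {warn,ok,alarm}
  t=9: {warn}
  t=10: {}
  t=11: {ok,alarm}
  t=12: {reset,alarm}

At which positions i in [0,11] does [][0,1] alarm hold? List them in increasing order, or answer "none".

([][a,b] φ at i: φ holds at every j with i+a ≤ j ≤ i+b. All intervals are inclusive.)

Evaluate at each i in [0,11]:
  i=0: ✗ (fails at j=0)
  i=1: ✗ (fails at j=1)
  i=2: ✗ (fails at j=2)
  i=3: ✗ (fails at j=4)
  i=4: ✗ (fails at j=4)
  i=5: ✓ (all of [5,6])
  i=6: ✓ (all of [6,7])
  i=7: ✓ (all of [7,8])
  i=8: ✗ (fails at j=9)
  i=9: ✗ (fails at j=9)
  i=10: ✗ (fails at j=10)
  i=11: ✓ (all of [11,12])

5, 6, 7, 11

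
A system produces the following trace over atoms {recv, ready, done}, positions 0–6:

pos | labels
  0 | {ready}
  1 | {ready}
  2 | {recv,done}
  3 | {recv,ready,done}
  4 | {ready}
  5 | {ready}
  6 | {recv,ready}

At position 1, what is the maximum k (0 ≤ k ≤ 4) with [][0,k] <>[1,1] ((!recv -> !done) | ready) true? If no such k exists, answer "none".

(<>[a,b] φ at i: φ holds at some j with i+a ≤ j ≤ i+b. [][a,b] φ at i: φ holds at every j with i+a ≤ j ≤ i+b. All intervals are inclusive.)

<>[1,1] ((!recv -> !done) | ready) must hold from j=1 onward; find where it first fails.
  j=1: holds
  j=2: holds
  j=3: holds
  j=4: holds
  j=5: holds
Holds through j=5; largest k = 4.

4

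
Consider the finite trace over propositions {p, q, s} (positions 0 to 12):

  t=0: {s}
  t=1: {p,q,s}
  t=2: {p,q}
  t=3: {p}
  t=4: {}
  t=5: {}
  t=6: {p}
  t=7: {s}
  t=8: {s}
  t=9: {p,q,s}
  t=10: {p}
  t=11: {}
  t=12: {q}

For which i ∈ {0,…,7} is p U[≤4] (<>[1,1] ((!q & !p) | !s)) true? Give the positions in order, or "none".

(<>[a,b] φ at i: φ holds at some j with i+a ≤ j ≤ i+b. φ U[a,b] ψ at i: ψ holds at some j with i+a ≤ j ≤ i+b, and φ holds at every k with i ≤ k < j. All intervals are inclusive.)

Evaluate at each i in [0,7]:
  i=0: ✗ (lhs fails at k=0 before rhs at j=1)
  i=1: ✓ (rhs at j=1)
  i=2: ✓ (rhs at j=2)
  i=3: ✓ (rhs at j=3)
  i=4: ✓ (rhs at j=4)
  i=5: ✓ (rhs at j=5)
  i=6: ✓ (rhs at j=6)
  i=7: ✓ (rhs at j=7)

1, 2, 3, 4, 5, 6, 7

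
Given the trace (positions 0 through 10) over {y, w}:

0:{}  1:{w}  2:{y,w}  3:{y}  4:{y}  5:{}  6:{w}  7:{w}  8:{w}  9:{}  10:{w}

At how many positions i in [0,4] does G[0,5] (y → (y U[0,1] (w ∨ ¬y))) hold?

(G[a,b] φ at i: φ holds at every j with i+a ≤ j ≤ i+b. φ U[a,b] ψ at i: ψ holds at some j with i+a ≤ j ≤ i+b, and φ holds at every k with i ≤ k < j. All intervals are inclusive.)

1

Evaluate at each i in [0,4]:
  i=0: ✗ (fails at j=3)
  i=1: ✗ (fails at j=3)
  i=2: ✗ (fails at j=3)
  i=3: ✗ (fails at j=3)
  i=4: ✓ (all of [4,9])
Positions where it holds: {4} → 1.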